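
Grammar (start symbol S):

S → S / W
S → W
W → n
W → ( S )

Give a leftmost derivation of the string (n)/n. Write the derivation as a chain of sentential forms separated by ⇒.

S ⇒ S/W   [S → S / W]
S/W ⇒ W/W   [S → W]
W/W ⇒ (S)/W   [W → ( S )]
(S)/W ⇒ (W)/W   [S → W]
(W)/W ⇒ (n)/W   [W → n]
(n)/W ⇒ (n)/n   [W → n]

S ⇒ S/W ⇒ W/W ⇒ (S)/W ⇒ (W)/W ⇒ (n)/W ⇒ (n)/n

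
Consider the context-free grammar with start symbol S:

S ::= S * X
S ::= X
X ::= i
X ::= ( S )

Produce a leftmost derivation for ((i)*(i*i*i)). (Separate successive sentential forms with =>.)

S => X   [S ::= X]
X => (S)   [X ::= ( S )]
(S) => (S*X)   [S ::= S * X]
(S*X) => (X*X)   [S ::= X]
(X*X) => ((S)*X)   [X ::= ( S )]
((S)*X) => ((X)*X)   [S ::= X]
((X)*X) => ((i)*X)   [X ::= i]
((i)*X) => ((i)*(S))   [X ::= ( S )]
((i)*(S)) => ((i)*(S*X))   [S ::= S * X]
((i)*(S*X)) => ((i)*(S*X*X))   [S ::= S * X]
((i)*(S*X*X)) => ((i)*(X*X*X))   [S ::= X]
((i)*(X*X*X)) => ((i)*(i*X*X))   [X ::= i]
((i)*(i*X*X)) => ((i)*(i*i*X))   [X ::= i]
((i)*(i*i*X)) => ((i)*(i*i*i))   [X ::= i]

S=>X=>(S)=>(S*X)=>(X*X)=>((S)*X)=>((X)*X)=>((i)*X)=>((i)*(S))=>((i)*(S*X))=>((i)*(S*X*X))=>((i)*(X*X*X))=>((i)*(i*X*X))=>((i)*(i*i*X))=>((i)*(i*i*i))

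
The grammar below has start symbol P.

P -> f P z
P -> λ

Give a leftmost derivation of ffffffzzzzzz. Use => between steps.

P=>fPz=>ffPzz=>fffPzzz=>ffffPzzzz=>fffffPzzzzz=>ffffffPzzzzzz=>ffffffzzzzzz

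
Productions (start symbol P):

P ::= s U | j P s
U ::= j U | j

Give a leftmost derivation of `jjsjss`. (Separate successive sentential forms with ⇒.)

P ⇒ jPs   [P ::= j P s]
jPs ⇒ jjPss   [P ::= j P s]
jjPss ⇒ jjsUss   [P ::= s U]
jjsUss ⇒ jjsjss   [U ::= j]

P⇒jPs⇒jjPss⇒jjsUss⇒jjsjss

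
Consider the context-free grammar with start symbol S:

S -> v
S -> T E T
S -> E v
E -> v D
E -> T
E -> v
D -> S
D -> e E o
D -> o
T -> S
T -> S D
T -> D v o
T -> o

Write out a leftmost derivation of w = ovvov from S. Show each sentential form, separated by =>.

S=>Ev=>Tv=>SDv=>TETDv=>oETDv=>ovTDv=>ovSDv=>ovvDv=>ovvov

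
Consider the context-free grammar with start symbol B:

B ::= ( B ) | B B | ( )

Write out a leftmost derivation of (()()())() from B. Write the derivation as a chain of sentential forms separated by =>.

B => BB => (B)B => (BB)B => (BBB)B => (()BB)B => (()()B)B => (()()())B => (()()())()

B => BB   [B ::= B B]
BB => (B)B   [B ::= ( B )]
(B)B => (BB)B   [B ::= B B]
(BB)B => (BBB)B   [B ::= B B]
(BBB)B => (()BB)B   [B ::= ( )]
(()BB)B => (()()B)B   [B ::= ( )]
(()()B)B => (()()())B   [B ::= ( )]
(()()())B => (()()())()   [B ::= ( )]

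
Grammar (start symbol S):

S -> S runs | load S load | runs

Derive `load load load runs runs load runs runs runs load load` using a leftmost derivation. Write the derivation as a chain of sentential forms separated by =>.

S => load S load => load load S load load => load load S runs load load => load load S runs runs load load => load load S runs runs runs load load => load load load S load runs runs runs load load => load load load S runs load runs runs runs load load => load load load runs runs load runs runs runs load load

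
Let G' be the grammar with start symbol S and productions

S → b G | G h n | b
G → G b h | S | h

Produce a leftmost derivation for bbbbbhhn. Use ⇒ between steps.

S ⇒ bG   [S → b G]
bG ⇒ bS   [G → S]
bS ⇒ bbG   [S → b G]
bbG ⇒ bbS   [G → S]
bbS ⇒ bbGhn   [S → G h n]
bbGhn ⇒ bbShn   [G → S]
bbShn ⇒ bbbGhn   [S → b G]
bbbGhn ⇒ bbbGbhhn   [G → G b h]
bbbGbhhn ⇒ bbbSbhhn   [G → S]
bbbSbhhn ⇒ bbbbbhhn   [S → b]

S⇒bG⇒bS⇒bbG⇒bbS⇒bbGhn⇒bbShn⇒bbbGhn⇒bbbGbhhn⇒bbbSbhhn⇒bbbbbhhn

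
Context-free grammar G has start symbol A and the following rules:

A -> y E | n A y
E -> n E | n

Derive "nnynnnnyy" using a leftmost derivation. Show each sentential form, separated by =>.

A => nAy   [A -> n A y]
nAy => nnAyy   [A -> n A y]
nnAyy => nnyEyy   [A -> y E]
nnyEyy => nnynEyy   [E -> n E]
nnynEyy => nnynnEyy   [E -> n E]
nnynnEyy => nnynnnEyy   [E -> n E]
nnynnnEyy => nnynnnnyy   [E -> n]

A => nAy => nnAyy => nnyEyy => nnynEyy => nnynnEyy => nnynnnEyy => nnynnnnyy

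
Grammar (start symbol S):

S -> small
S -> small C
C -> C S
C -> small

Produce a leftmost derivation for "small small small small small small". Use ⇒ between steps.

S ⇒ small C ⇒ small C S ⇒ small small S ⇒ small small small C ⇒ small small small C S ⇒ small small small small S ⇒ small small small small small C ⇒ small small small small small small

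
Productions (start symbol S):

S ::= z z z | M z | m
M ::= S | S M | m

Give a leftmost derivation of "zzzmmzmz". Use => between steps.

S => Mz => SMz => zzzMz => zzzSMz => zzzmMz => zzzmSMz => zzzmMzMz => zzzmmzMz => zzzmmzSz => zzzmmzmz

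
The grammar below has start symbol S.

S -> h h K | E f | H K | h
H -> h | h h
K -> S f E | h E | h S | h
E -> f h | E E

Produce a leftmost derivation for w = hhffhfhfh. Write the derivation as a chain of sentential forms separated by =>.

S => HK   [S -> H K]
HK => hK   [H -> h]
hK => hSfE   [K -> S f E]
hSfE => hhfE   [S -> h]
hhfE => hhfEE   [E -> E E]
hhfEE => hhffhE   [E -> f h]
hhffhE => hhffhEE   [E -> E E]
hhffhEE => hhffhfhE   [E -> f h]
hhffhfhE => hhffhfhfh   [E -> f h]

S => HK => hK => hSfE => hhfE => hhfEE => hhffhE => hhffhEE => hhffhfhE => hhffhfhfh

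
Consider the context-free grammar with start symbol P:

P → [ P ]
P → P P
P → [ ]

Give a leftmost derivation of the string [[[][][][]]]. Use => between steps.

P=>[P]=>[[P]]=>[[PP]]=>[[PPP]]=>[[PPPP]]=>[[[]PPP]]=>[[[][]PP]]=>[[[][][]P]]=>[[[][][][]]]

P => [P]   [P → [ P ]]
[P] => [[P]]   [P → [ P ]]
[[P]] => [[PP]]   [P → P P]
[[PP]] => [[PPP]]   [P → P P]
[[PPP]] => [[PPPP]]   [P → P P]
[[PPPP]] => [[[]PPP]]   [P → [ ]]
[[[]PPP]] => [[[][]PP]]   [P → [ ]]
[[[][]PP]] => [[[][][]P]]   [P → [ ]]
[[[][][]P]] => [[[][][][]]]   [P → [ ]]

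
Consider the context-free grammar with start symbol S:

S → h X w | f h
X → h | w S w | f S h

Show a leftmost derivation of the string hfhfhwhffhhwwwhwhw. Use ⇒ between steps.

S ⇒ hXw ⇒ hfShw ⇒ hfhXwhw ⇒ hfhfShwhw ⇒ hfhfhXwhwhw ⇒ hfhfhwSwwhwhw ⇒ hfhfhwhXwwwhwhw ⇒ hfhfhwhfShwwwhwhw ⇒ hfhfhwhffhhwwwhwhw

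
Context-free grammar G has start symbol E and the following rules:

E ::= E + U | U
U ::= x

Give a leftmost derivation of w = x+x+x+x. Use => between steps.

E => E+U   [E ::= E + U]
E+U => E+U+U   [E ::= E + U]
E+U+U => E+U+U+U   [E ::= E + U]
E+U+U+U => U+U+U+U   [E ::= U]
U+U+U+U => x+U+U+U   [U ::= x]
x+U+U+U => x+x+U+U   [U ::= x]
x+x+U+U => x+x+x+U   [U ::= x]
x+x+x+U => x+x+x+x   [U ::= x]

E => E+U => E+U+U => E+U+U+U => U+U+U+U => x+U+U+U => x+x+U+U => x+x+x+U => x+x+x+x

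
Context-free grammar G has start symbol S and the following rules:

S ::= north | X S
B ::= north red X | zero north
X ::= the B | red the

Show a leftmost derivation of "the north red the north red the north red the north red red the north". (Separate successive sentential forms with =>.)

S => X S => the B S => the north red X S => the north red the B S => the north red the north red X S => the north red the north red the B S => the north red the north red the north red X S => the north red the north red the north red the B S => the north red the north red the north red the north red X S => the north red the north red the north red the north red red the S => the north red the north red the north red the north red red the north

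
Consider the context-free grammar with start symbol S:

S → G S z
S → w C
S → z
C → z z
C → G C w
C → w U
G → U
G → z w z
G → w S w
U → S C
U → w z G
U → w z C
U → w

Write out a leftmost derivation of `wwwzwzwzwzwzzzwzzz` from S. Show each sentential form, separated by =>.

S => wC   [S → w C]
wC => wwU   [C → w U]
wwU => wwwzC   [U → w z C]
wwwzC => wwwzwU   [C → w U]
wwwzwU => wwwzwSC   [U → S C]
wwwzwSC => wwwzwGSzC   [S → G S z]
wwwzwGSzC => wwwzwzwzSzC   [G → z w z]
wwwzwzwzSzC => wwwzwzwzwCzC   [S → w C]
wwwzwzwzwCzC => wwwzwzwzwGCwzC   [C → G C w]
wwwzwzwzwGCwzC => wwwzwzwzwzwzCwzC   [G → z w z]
wwwzwzwzwzwzCwzC => wwwzwzwzwzwzzzwzC   [C → z z]
wwwzwzwzwzwzzzwzC => wwwzwzwzwzwzzzwzzz   [C → z z]

S => wC => wwU => wwwzC => wwwzwU => wwwzwSC => wwwzwGSzC => wwwzwzwzSzC => wwwzwzwzwCzC => wwwzwzwzwGCwzC => wwwzwzwzwzwzCwzC => wwwzwzwzwzwzzzwzC => wwwzwzwzwzwzzzwzzz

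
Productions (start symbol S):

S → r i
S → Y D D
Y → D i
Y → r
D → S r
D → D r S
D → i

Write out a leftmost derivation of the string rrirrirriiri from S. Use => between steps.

S => YDD => rDD => rSrD => rYDDrD => rrDDrD => rrDrSDrD => rrDrSrSDrD => rrirSrSDrD => rrirrirSDrD => rrirrirriDrD => rrirrirriirD => rrirrirriiri

S => YDD   [S → Y D D]
YDD => rDD   [Y → r]
rDD => rSrD   [D → S r]
rSrD => rYDDrD   [S → Y D D]
rYDDrD => rrDDrD   [Y → r]
rrDDrD => rrDrSDrD   [D → D r S]
rrDrSDrD => rrDrSrSDrD   [D → D r S]
rrDrSrSDrD => rrirSrSDrD   [D → i]
rrirSrSDrD => rrirrirSDrD   [S → r i]
rrirrirSDrD => rrirrirriDrD   [S → r i]
rrirrirriDrD => rrirrirriirD   [D → i]
rrirrirriirD => rrirrirriiri   [D → i]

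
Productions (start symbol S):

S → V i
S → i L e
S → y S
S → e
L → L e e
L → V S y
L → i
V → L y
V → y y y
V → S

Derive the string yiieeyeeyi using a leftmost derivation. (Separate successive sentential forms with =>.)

S => Vi => Lyi => Leeyi => VSyeeyi => SSyeeyi => ySSyeeyi => yiLeSyeeyi => yiieSyeeyi => yiieeyeeyi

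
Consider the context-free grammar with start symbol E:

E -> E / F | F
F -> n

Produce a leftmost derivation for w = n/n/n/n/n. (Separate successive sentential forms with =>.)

E=>E/F=>E/F/F=>E/F/F/F=>E/F/F/F/F=>F/F/F/F/F=>n/F/F/F/F=>n/n/F/F/F=>n/n/n/F/F=>n/n/n/n/F=>n/n/n/n/n

E => E/F   [E -> E / F]
E/F => E/F/F   [E -> E / F]
E/F/F => E/F/F/F   [E -> E / F]
E/F/F/F => E/F/F/F/F   [E -> E / F]
E/F/F/F/F => F/F/F/F/F   [E -> F]
F/F/F/F/F => n/F/F/F/F   [F -> n]
n/F/F/F/F => n/n/F/F/F   [F -> n]
n/n/F/F/F => n/n/n/F/F   [F -> n]
n/n/n/F/F => n/n/n/n/F   [F -> n]
n/n/n/n/F => n/n/n/n/n   [F -> n]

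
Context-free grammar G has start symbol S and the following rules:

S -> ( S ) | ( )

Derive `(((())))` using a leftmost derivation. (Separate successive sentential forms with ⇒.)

S⇒(S)⇒((S))⇒(((S)))⇒(((())))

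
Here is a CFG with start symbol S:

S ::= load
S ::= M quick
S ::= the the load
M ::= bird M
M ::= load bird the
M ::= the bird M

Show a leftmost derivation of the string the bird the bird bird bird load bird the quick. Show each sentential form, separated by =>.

S => M quick => the bird M quick => the bird the bird M quick => the bird the bird bird M quick => the bird the bird bird bird M quick => the bird the bird bird bird load bird the quick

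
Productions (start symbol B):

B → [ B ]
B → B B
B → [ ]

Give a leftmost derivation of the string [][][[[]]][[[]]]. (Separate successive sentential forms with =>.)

B => BB => []B => []BB => []BBB => [][]BB => [][][B]B => [][][[B]]B => [][][[[]]]B => [][][[[]]][B] => [][][[[]]][[B]] => [][][[[]]][[[]]]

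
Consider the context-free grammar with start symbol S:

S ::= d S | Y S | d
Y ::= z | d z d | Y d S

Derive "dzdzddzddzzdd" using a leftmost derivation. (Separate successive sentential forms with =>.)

S => dS   [S ::= d S]
dS => dYS   [S ::= Y S]
dYS => dzS   [Y ::= z]
dzS => dzYS   [S ::= Y S]
dzYS => dzdzdS   [Y ::= d z d]
dzdzdS => dzdzdYS   [S ::= Y S]
dzdzdYS => dzdzdYdSS   [Y ::= Y d S]
dzdzdYdSS => dzdzddzddSS   [Y ::= d z d]
dzdzddzddSS => dzdzddzddYSS   [S ::= Y S]
dzdzddzddYSS => dzdzddzddzSS   [Y ::= z]
dzdzddzddzSS => dzdzddzddzYSS   [S ::= Y S]
dzdzddzddzYSS => dzdzddzddzzSS   [Y ::= z]
dzdzddzddzzSS => dzdzddzddzzdS   [S ::= d]
dzdzddzddzzdS => dzdzddzddzzdd   [S ::= d]

S => dS => dYS => dzS => dzYS => dzdzdS => dzdzdYS => dzdzdYdSS => dzdzddzddSS => dzdzddzddYSS => dzdzddzddzSS => dzdzddzddzYSS => dzdzddzddzzSS => dzdzddzddzzdS => dzdzddzddzzdd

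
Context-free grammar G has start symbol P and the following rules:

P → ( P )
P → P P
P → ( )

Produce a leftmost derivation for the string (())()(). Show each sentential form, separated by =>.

P => PP => (P)P => (())P => (())PP => (())()P => (())()()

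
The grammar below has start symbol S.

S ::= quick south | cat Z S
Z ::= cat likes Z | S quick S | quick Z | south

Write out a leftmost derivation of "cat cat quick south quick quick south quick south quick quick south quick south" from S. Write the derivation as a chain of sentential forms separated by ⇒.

S ⇒ cat Z S ⇒ cat S quick S S ⇒ cat cat Z S quick S S ⇒ cat cat S quick S S quick S S ⇒ cat cat quick south quick S S quick S S ⇒ cat cat quick south quick quick south S quick S S ⇒ cat cat quick south quick quick south quick south quick S S ⇒ cat cat quick south quick quick south quick south quick quick south S ⇒ cat cat quick south quick quick south quick south quick quick south quick south

S ⇒ cat Z S   [S ::= cat Z S]
cat Z S ⇒ cat S quick S S   [Z ::= S quick S]
cat S quick S S ⇒ cat cat Z S quick S S   [S ::= cat Z S]
cat cat Z S quick S S ⇒ cat cat S quick S S quick S S   [Z ::= S quick S]
cat cat S quick S S quick S S ⇒ cat cat quick south quick S S quick S S   [S ::= quick south]
cat cat quick south quick S S quick S S ⇒ cat cat quick south quick quick south S quick S S   [S ::= quick south]
cat cat quick south quick quick south S quick S S ⇒ cat cat quick south quick quick south quick south quick S S   [S ::= quick south]
cat cat quick south quick quick south quick south quick S S ⇒ cat cat quick south quick quick south quick south quick quick south S   [S ::= quick south]
cat cat quick south quick quick south quick south quick quick south S ⇒ cat cat quick south quick quick south quick south quick quick south quick south   [S ::= quick south]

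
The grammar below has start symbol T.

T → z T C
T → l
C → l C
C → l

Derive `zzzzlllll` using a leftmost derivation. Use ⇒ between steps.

T ⇒ zTC   [T → z T C]
zTC ⇒ zzTCC   [T → z T C]
zzTCC ⇒ zzzTCCC   [T → z T C]
zzzTCCC ⇒ zzzzTCCCC   [T → z T C]
zzzzTCCCC ⇒ zzzzlCCCC   [T → l]
zzzzlCCCC ⇒ zzzzllCCC   [C → l]
zzzzllCCC ⇒ zzzzlllCC   [C → l]
zzzzlllCC ⇒ zzzzllllC   [C → l]
zzzzllllC ⇒ zzzzlllll   [C → l]

T⇒zTC⇒zzTCC⇒zzzTCCC⇒zzzzTCCCC⇒zzzzlCCCC⇒zzzzllCCC⇒zzzzlllCC⇒zzzzllllC⇒zzzzlllll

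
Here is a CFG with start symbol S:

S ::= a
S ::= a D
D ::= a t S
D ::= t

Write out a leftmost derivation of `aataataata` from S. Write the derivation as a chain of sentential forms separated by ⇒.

S ⇒ aD   [S ::= a D]
aD ⇒ aatS   [D ::= a t S]
aatS ⇒ aataD   [S ::= a D]
aataD ⇒ aataatS   [D ::= a t S]
aataatS ⇒ aataataD   [S ::= a D]
aataataD ⇒ aataataatS   [D ::= a t S]
aataataatS ⇒ aataataata   [S ::= a]

S⇒aD⇒aatS⇒aataD⇒aataatS⇒aataataD⇒aataataatS⇒aataataata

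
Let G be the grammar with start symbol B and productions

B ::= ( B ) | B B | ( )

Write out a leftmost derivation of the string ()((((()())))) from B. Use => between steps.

B => BB => ()B => ()(B) => ()((B)) => ()(((B))) => ()((((B)))) => ()((((BB)))) => ()((((()B)))) => ()((((()()))))

B => BB   [B ::= B B]
BB => ()B   [B ::= ( )]
()B => ()(B)   [B ::= ( B )]
()(B) => ()((B))   [B ::= ( B )]
()((B)) => ()(((B)))   [B ::= ( B )]
()(((B))) => ()((((B))))   [B ::= ( B )]
()((((B)))) => ()((((BB))))   [B ::= B B]
()((((BB)))) => ()((((()B))))   [B ::= ( )]
()((((()B)))) => ()((((()()))))   [B ::= ( )]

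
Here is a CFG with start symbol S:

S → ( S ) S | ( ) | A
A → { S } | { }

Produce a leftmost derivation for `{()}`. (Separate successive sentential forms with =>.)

S => A => {S} => {()}

S => A   [S → A]
A => {S}   [A → { S }]
{S} => {()}   [S → ( )]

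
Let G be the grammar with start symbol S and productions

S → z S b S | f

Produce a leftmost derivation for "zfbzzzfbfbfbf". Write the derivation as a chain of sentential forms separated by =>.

S => zSbS   [S → z S b S]
zSbS => zfbS   [S → f]
zfbS => zfbzSbS   [S → z S b S]
zfbzSbS => zfbzzSbSbS   [S → z S b S]
zfbzzSbSbS => zfbzzzSbSbSbS   [S → z S b S]
zfbzzzSbSbSbS => zfbzzzfbSbSbS   [S → f]
zfbzzzfbSbSbS => zfbzzzfbfbSbS   [S → f]
zfbzzzfbfbSbS => zfbzzzfbfbfbS   [S → f]
zfbzzzfbfbfbS => zfbzzzfbfbfbf   [S → f]

S=>zSbS=>zfbS=>zfbzSbS=>zfbzzSbSbS=>zfbzzzSbSbSbS=>zfbzzzfbSbSbS=>zfbzzzfbfbSbS=>zfbzzzfbfbfbS=>zfbzzzfbfbfbf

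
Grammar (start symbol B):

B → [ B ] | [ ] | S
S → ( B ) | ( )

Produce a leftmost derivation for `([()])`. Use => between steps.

B => S => (B) => ([B]) => ([S]) => ([()])

B => S   [B → S]
S => (B)   [S → ( B )]
(B) => ([B])   [B → [ B ]]
([B]) => ([S])   [B → S]
([S]) => ([()])   [S → ( )]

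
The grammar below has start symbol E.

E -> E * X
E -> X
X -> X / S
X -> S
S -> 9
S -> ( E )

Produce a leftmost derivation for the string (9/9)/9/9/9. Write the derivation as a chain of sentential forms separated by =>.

E => X => X/S => X/S/S => X/S/S/S => S/S/S/S => (E)/S/S/S => (X)/S/S/S => (X/S)/S/S/S => (S/S)/S/S/S => (9/S)/S/S/S => (9/9)/S/S/S => (9/9)/9/S/S => (9/9)/9/9/S => (9/9)/9/9/9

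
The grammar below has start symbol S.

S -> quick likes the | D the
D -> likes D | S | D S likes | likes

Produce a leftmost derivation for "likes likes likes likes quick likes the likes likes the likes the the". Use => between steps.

S => D the   [S -> D the]
D the => likes D the   [D -> likes D]
likes D the => likes S the   [D -> S]
likes S the => likes D the the   [S -> D the]
likes D the the => likes D S likes the the   [D -> D S likes]
likes D S likes the the => likes D S likes S likes the the   [D -> D S likes]
likes D S likes S likes the the => likes likes D S likes S likes the the   [D -> likes D]
likes likes D S likes S likes the the => likes likes likes D S likes S likes the the   [D -> likes D]
likes likes likes D S likes S likes the the => likes likes likes likes S likes S likes the the   [D -> likes]
likes likes likes likes S likes S likes the the => likes likes likes likes quick likes the likes S likes the the   [S -> quick likes the]
likes likes likes likes quick likes the likes S likes the the => likes likes likes likes quick likes the likes D the likes the the   [S -> D the]
likes likes likes likes quick likes the likes D the likes the the => likes likes likes likes quick likes the likes likes the likes the the   [D -> likes]

S => D the => likes D the => likes S the => likes D the the => likes D S likes the the => likes D S likes S likes the the => likes likes D S likes S likes the the => likes likes likes D S likes S likes the the => likes likes likes likes S likes S likes the the => likes likes likes likes quick likes the likes S likes the the => likes likes likes likes quick likes the likes D the likes the the => likes likes likes likes quick likes the likes likes the likes the the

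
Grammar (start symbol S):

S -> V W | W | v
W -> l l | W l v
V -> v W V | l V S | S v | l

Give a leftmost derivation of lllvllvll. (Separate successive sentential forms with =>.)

S => VW   [S -> V W]
VW => SvW   [V -> S v]
SvW => VWvW   [S -> V W]
VWvW => SvWvW   [V -> S v]
SvWvW => VWvWvW   [S -> V W]
VWvWvW => lWvWvW   [V -> l]
lWvWvW => lllvWvW   [W -> l l]
lllvWvW => lllvllvW   [W -> l l]
lllvllvW => lllvllvll   [W -> l l]

S=>VW=>SvW=>VWvW=>SvWvW=>VWvWvW=>lWvWvW=>lllvWvW=>lllvllvW=>lllvllvll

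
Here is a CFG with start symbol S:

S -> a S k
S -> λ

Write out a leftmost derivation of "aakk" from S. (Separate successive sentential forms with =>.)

S => aSk => aaSkk => aakk

S => aSk   [S -> a S k]
aSk => aaSkk   [S -> a S k]
aaSkk => aakk   [S -> λ]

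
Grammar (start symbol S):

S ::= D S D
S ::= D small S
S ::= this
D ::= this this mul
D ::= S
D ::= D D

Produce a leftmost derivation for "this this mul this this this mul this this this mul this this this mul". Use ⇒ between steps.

S ⇒ D S D ⇒ S S D ⇒ D S D S D ⇒ S S D S D ⇒ D S D S D S D ⇒ this this mul S D S D S D ⇒ this this mul this D S D S D ⇒ this this mul this this this mul S D S D ⇒ this this mul this this this mul this D S D ⇒ this this mul this this this mul this this this mul S D ⇒ this this mul this this this mul this this this mul this D ⇒ this this mul this this this mul this this this mul this this this mul

S ⇒ D S D   [S ::= D S D]
D S D ⇒ S S D   [D ::= S]
S S D ⇒ D S D S D   [S ::= D S D]
D S D S D ⇒ S S D S D   [D ::= S]
S S D S D ⇒ D S D S D S D   [S ::= D S D]
D S D S D S D ⇒ this this mul S D S D S D   [D ::= this this mul]
this this mul S D S D S D ⇒ this this mul this D S D S D   [S ::= this]
this this mul this D S D S D ⇒ this this mul this this this mul S D S D   [D ::= this this mul]
this this mul this this this mul S D S D ⇒ this this mul this this this mul this D S D   [S ::= this]
this this mul this this this mul this D S D ⇒ this this mul this this this mul this this this mul S D   [D ::= this this mul]
this this mul this this this mul this this this mul S D ⇒ this this mul this this this mul this this this mul this D   [S ::= this]
this this mul this this this mul this this this mul this D ⇒ this this mul this this this mul this this this mul this this this mul   [D ::= this this mul]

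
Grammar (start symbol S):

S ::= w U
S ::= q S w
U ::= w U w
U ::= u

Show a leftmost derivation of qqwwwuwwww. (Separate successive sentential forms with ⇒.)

S ⇒ qSw ⇒ qqSww ⇒ qqwUww ⇒ qqwwUwww ⇒ qqwwwUwwww ⇒ qqwwwuwwww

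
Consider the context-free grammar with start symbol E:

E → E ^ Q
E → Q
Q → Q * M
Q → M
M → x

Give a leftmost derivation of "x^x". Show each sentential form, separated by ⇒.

E ⇒ E^Q ⇒ Q^Q ⇒ M^Q ⇒ x^Q ⇒ x^M ⇒ x^x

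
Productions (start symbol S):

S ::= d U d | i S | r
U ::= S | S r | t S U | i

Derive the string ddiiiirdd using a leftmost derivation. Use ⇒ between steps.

S ⇒ dUd   [S ::= d U d]
dUd ⇒ dSd   [U ::= S]
dSd ⇒ ddUdd   [S ::= d U d]
ddUdd ⇒ ddSdd   [U ::= S]
ddSdd ⇒ ddiSdd   [S ::= i S]
ddiSdd ⇒ ddiiSdd   [S ::= i S]
ddiiSdd ⇒ ddiiiSdd   [S ::= i S]
ddiiiSdd ⇒ ddiiiiSdd   [S ::= i S]
ddiiiiSdd ⇒ ddiiiirdd   [S ::= r]

S⇒dUd⇒dSd⇒ddUdd⇒ddSdd⇒ddiSdd⇒ddiiSdd⇒ddiiiSdd⇒ddiiiiSdd⇒ddiiiirdd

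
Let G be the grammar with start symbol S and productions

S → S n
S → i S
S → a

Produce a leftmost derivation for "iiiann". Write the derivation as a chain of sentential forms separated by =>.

S=>iS=>iiS=>iiiS=>iiiSn=>iiiSnn=>iiiann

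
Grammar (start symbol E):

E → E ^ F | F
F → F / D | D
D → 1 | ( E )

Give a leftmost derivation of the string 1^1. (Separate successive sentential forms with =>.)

E => E^F   [E → E ^ F]
E^F => F^F   [E → F]
F^F => D^F   [F → D]
D^F => 1^F   [D → 1]
1^F => 1^D   [F → D]
1^D => 1^1   [D → 1]

E => E^F => F^F => D^F => 1^F => 1^D => 1^1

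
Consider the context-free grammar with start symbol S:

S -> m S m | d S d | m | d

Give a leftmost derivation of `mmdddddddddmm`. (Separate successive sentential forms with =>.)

S => mSm => mmSmm => mmdSdmm => mmddSddmm => mmdddSdddmm => mmddddSddddmm => mmdddddddddmm

S => mSm   [S -> m S m]
mSm => mmSmm   [S -> m S m]
mmSmm => mmdSdmm   [S -> d S d]
mmdSdmm => mmddSddmm   [S -> d S d]
mmddSddmm => mmdddSdddmm   [S -> d S d]
mmdddSdddmm => mmddddSddddmm   [S -> d S d]
mmddddSddddmm => mmdddddddddmm   [S -> d]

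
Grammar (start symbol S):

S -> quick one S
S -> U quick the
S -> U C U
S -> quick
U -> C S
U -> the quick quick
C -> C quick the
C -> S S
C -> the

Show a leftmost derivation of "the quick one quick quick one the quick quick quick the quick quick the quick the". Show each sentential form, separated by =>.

S => U quick the   [S -> U quick the]
U quick the => C S quick the   [U -> C S]
C S quick the => the S quick the   [C -> the]
the S quick the => the U quick the quick the   [S -> U quick the]
the U quick the quick the => the C S quick the quick the   [U -> C S]
the C S quick the quick the => the S S S quick the quick the   [C -> S S]
the S S S quick the quick the => the quick one S S S quick the quick the   [S -> quick one S]
the quick one S S S quick the quick the => the quick one quick S S quick the quick the   [S -> quick]
the quick one quick S S quick the quick the => the quick one quick quick one S S quick the quick the   [S -> quick one S]
the quick one quick quick one S S quick the quick the => the quick one quick quick one U quick the S quick the quick the   [S -> U quick the]
the quick one quick quick one U quick the S quick the quick the => the quick one quick quick one the quick quick quick the S quick the quick the   [U -> the quick quick]
the quick one quick quick one the quick quick quick the S quick the quick the => the quick one quick quick one the quick quick quick the quick quick the quick the   [S -> quick]

S => U quick the => C S quick the => the S quick the => the U quick the quick the => the C S quick the quick the => the S S S quick the quick the => the quick one S S S quick the quick the => the quick one quick S S quick the quick the => the quick one quick quick one S S quick the quick the => the quick one quick quick one U quick the S quick the quick the => the quick one quick quick one the quick quick quick the S quick the quick the => the quick one quick quick one the quick quick quick the quick quick the quick the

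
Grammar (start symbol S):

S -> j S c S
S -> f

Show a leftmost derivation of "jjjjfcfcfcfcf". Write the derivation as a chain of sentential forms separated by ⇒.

S ⇒ jScS ⇒ jjScScS ⇒ jjjScScScS ⇒ jjjjScScScScS ⇒ jjjjfcScScScS ⇒ jjjjfcfcScScS ⇒ jjjjfcfcfcScS ⇒ jjjjfcfcfcfcS ⇒ jjjjfcfcfcfcf

S ⇒ jScS   [S -> j S c S]
jScS ⇒ jjScScS   [S -> j S c S]
jjScScS ⇒ jjjScScScS   [S -> j S c S]
jjjScScScS ⇒ jjjjScScScScS   [S -> j S c S]
jjjjScScScScS ⇒ jjjjfcScScScS   [S -> f]
jjjjfcScScScS ⇒ jjjjfcfcScScS   [S -> f]
jjjjfcfcScScS ⇒ jjjjfcfcfcScS   [S -> f]
jjjjfcfcfcScS ⇒ jjjjfcfcfcfcS   [S -> f]
jjjjfcfcfcfcS ⇒ jjjjfcfcfcfcf   [S -> f]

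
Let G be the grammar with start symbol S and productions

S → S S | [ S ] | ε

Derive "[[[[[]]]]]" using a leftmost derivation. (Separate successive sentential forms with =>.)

S=>[S]=>[[S]]=>[[[S]]]=>[[[[S]]]]=>[[[[[S]]]]]=>[[[[[]]]]]

S => [S]   [S → [ S ]]
[S] => [[S]]   [S → [ S ]]
[[S]] => [[[S]]]   [S → [ S ]]
[[[S]]] => [[[[S]]]]   [S → [ S ]]
[[[[S]]]] => [[[[[S]]]]]   [S → [ S ]]
[[[[[S]]]]] => [[[[[]]]]]   [S → ε]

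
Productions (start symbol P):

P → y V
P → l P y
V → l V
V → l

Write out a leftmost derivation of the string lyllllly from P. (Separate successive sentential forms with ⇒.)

P ⇒ lPy   [P → l P y]
lPy ⇒ lyVy   [P → y V]
lyVy ⇒ lylVy   [V → l V]
lylVy ⇒ lyllVy   [V → l V]
lyllVy ⇒ lylllVy   [V → l V]
lylllVy ⇒ lyllllVy   [V → l V]
lyllllVy ⇒ lyllllly   [V → l]

P ⇒ lPy ⇒ lyVy ⇒ lylVy ⇒ lyllVy ⇒ lylllVy ⇒ lyllllVy ⇒ lyllllly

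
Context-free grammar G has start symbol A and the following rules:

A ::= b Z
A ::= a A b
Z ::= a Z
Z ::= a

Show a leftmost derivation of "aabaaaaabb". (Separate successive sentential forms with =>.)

A => aAb => aaAbb => aabZbb => aabaZbb => aabaaZbb => aabaaaZbb => aabaaaaZbb => aabaaaaabb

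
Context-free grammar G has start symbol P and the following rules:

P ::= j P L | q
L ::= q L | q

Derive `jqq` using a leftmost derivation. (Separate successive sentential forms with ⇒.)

P⇒jPL⇒jqL⇒jqq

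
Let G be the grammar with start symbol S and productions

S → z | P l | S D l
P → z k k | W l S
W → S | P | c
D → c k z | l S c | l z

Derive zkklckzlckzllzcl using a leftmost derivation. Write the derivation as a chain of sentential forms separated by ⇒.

S ⇒ SDl   [S → S D l]
SDl ⇒ SDlDl   [S → S D l]
SDlDl ⇒ SDlDlDl   [S → S D l]
SDlDlDl ⇒ PlDlDlDl   [S → P l]
PlDlDlDl ⇒ zkklDlDlDl   [P → z k k]
zkklDlDlDl ⇒ zkklckzlDlDl   [D → c k z]
zkklckzlDlDl ⇒ zkklckzlckzlDl   [D → c k z]
zkklckzlckzlDl ⇒ zkklckzlckzllScl   [D → l S c]
zkklckzlckzllScl ⇒ zkklckzlckzllzcl   [S → z]

S ⇒ SDl ⇒ SDlDl ⇒ SDlDlDl ⇒ PlDlDlDl ⇒ zkklDlDlDl ⇒ zkklckzlDlDl ⇒ zkklckzlckzlDl ⇒ zkklckzlckzllScl ⇒ zkklckzlckzllzcl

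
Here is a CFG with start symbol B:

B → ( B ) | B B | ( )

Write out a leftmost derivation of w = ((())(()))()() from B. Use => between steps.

B => BB => (B)B => (BB)B => ((B)B)B => ((())B)B => ((())(B))B => ((())(()))B => ((())(()))BB => ((())(()))()B => ((())(()))()()

B => BB   [B → B B]
BB => (B)B   [B → ( B )]
(B)B => (BB)B   [B → B B]
(BB)B => ((B)B)B   [B → ( B )]
((B)B)B => ((())B)B   [B → ( )]
((())B)B => ((())(B))B   [B → ( B )]
((())(B))B => ((())(()))B   [B → ( )]
((())(()))B => ((())(()))BB   [B → B B]
((())(()))BB => ((())(()))()B   [B → ( )]
((())(()))()B => ((())(()))()()   [B → ( )]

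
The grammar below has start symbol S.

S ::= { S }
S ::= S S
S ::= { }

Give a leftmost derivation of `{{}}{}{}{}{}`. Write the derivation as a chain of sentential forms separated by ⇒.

S ⇒ SS   [S ::= S S]
SS ⇒ SSS   [S ::= S S]
SSS ⇒ SSSS   [S ::= S S]
SSSS ⇒ SSSSS   [S ::= S S]
SSSSS ⇒ {S}SSSS   [S ::= { S }]
{S}SSSS ⇒ {{}}SSSS   [S ::= { }]
{{}}SSSS ⇒ {{}}{}SSS   [S ::= { }]
{{}}{}SSS ⇒ {{}}{}{}SS   [S ::= { }]
{{}}{}{}SS ⇒ {{}}{}{}{}S   [S ::= { }]
{{}}{}{}{}S ⇒ {{}}{}{}{}{}   [S ::= { }]

S ⇒ SS ⇒ SSS ⇒ SSSS ⇒ SSSSS ⇒ {S}SSSS ⇒ {{}}SSSS ⇒ {{}}{}SSS ⇒ {{}}{}{}SS ⇒ {{}}{}{}{}S ⇒ {{}}{}{}{}{}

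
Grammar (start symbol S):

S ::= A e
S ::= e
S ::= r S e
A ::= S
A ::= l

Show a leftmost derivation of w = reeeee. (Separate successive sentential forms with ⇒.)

S ⇒ Ae ⇒ Se ⇒ Aee ⇒ See ⇒ Aeee ⇒ Seee ⇒ rSeeee ⇒ reeeee

S ⇒ Ae   [S ::= A e]
Ae ⇒ Se   [A ::= S]
Se ⇒ Aee   [S ::= A e]
Aee ⇒ See   [A ::= S]
See ⇒ Aeee   [S ::= A e]
Aeee ⇒ Seee   [A ::= S]
Seee ⇒ rSeeee   [S ::= r S e]
rSeeee ⇒ reeeee   [S ::= e]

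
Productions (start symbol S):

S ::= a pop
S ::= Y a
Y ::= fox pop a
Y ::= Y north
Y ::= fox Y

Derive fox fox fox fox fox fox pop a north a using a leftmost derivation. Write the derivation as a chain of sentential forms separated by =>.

S => Y a   [S ::= Y a]
Y a => Y north a   [Y ::= Y north]
Y north a => fox Y north a   [Y ::= fox Y]
fox Y north a => fox fox Y north a   [Y ::= fox Y]
fox fox Y north a => fox fox fox Y north a   [Y ::= fox Y]
fox fox fox Y north a => fox fox fox fox Y north a   [Y ::= fox Y]
fox fox fox fox Y north a => fox fox fox fox fox Y north a   [Y ::= fox Y]
fox fox fox fox fox Y north a => fox fox fox fox fox fox pop a north a   [Y ::= fox pop a]

S => Y a => Y north a => fox Y north a => fox fox Y north a => fox fox fox Y north a => fox fox fox fox Y north a => fox fox fox fox fox Y north a => fox fox fox fox fox fox pop a north a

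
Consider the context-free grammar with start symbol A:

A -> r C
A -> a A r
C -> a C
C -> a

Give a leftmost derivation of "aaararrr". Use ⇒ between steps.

A⇒aAr⇒aaArr⇒aaaArrr⇒aaarCrrr⇒aaararrr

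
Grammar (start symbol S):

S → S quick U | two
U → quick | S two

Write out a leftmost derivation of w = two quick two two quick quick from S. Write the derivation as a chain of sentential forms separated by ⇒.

S ⇒ S quick U ⇒ S quick U quick U ⇒ two quick U quick U ⇒ two quick S two quick U ⇒ two quick two two quick U ⇒ two quick two two quick quick

S ⇒ S quick U   [S → S quick U]
S quick U ⇒ S quick U quick U   [S → S quick U]
S quick U quick U ⇒ two quick U quick U   [S → two]
two quick U quick U ⇒ two quick S two quick U   [U → S two]
two quick S two quick U ⇒ two quick two two quick U   [S → two]
two quick two two quick U ⇒ two quick two two quick quick   [U → quick]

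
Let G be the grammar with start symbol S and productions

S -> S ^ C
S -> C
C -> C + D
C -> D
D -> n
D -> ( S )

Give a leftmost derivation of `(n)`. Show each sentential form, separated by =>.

S => C => D => (S) => (C) => (D) => (n)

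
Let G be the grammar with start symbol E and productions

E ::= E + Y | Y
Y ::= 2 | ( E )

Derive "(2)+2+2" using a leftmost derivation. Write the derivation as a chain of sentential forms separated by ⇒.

E ⇒ E+Y ⇒ E+Y+Y ⇒ Y+Y+Y ⇒ (E)+Y+Y ⇒ (Y)+Y+Y ⇒ (2)+Y+Y ⇒ (2)+2+Y ⇒ (2)+2+2

E ⇒ E+Y   [E ::= E + Y]
E+Y ⇒ E+Y+Y   [E ::= E + Y]
E+Y+Y ⇒ Y+Y+Y   [E ::= Y]
Y+Y+Y ⇒ (E)+Y+Y   [Y ::= ( E )]
(E)+Y+Y ⇒ (Y)+Y+Y   [E ::= Y]
(Y)+Y+Y ⇒ (2)+Y+Y   [Y ::= 2]
(2)+Y+Y ⇒ (2)+2+Y   [Y ::= 2]
(2)+2+Y ⇒ (2)+2+2   [Y ::= 2]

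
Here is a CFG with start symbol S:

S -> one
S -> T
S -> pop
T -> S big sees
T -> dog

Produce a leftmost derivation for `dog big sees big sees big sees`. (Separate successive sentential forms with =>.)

S => T => S big sees => T big sees => S big sees big sees => T big sees big sees => S big sees big sees big sees => T big sees big sees big sees => dog big sees big sees big sees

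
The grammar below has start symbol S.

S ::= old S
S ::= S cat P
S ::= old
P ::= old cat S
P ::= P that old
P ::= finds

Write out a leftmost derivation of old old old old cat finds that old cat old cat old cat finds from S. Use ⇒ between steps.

S ⇒ old S   [S ::= old S]
old S ⇒ old S cat P   [S ::= S cat P]
old S cat P ⇒ old old S cat P   [S ::= old S]
old old S cat P ⇒ old old old S cat P   [S ::= old S]
old old old S cat P ⇒ old old old S cat P cat P   [S ::= S cat P]
old old old S cat P cat P ⇒ old old old S cat P cat P cat P   [S ::= S cat P]
old old old S cat P cat P cat P ⇒ old old old old cat P cat P cat P   [S ::= old]
old old old old cat P cat P cat P ⇒ old old old old cat P that old cat P cat P   [P ::= P that old]
old old old old cat P that old cat P cat P ⇒ old old old old cat finds that old cat P cat P   [P ::= finds]
old old old old cat finds that old cat P cat P ⇒ old old old old cat finds that old cat old cat S cat P   [P ::= old cat S]
old old old old cat finds that old cat old cat S cat P ⇒ old old old old cat finds that old cat old cat old cat P   [S ::= old]
old old old old cat finds that old cat old cat old cat P ⇒ old old old old cat finds that old cat old cat old cat finds   [P ::= finds]

S ⇒ old S ⇒ old S cat P ⇒ old old S cat P ⇒ old old old S cat P ⇒ old old old S cat P cat P ⇒ old old old S cat P cat P cat P ⇒ old old old old cat P cat P cat P ⇒ old old old old cat P that old cat P cat P ⇒ old old old old cat finds that old cat P cat P ⇒ old old old old cat finds that old cat old cat S cat P ⇒ old old old old cat finds that old cat old cat old cat P ⇒ old old old old cat finds that old cat old cat old cat finds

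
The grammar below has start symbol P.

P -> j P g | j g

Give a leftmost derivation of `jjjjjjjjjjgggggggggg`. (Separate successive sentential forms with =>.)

P => jPg => jjPgg => jjjPggg => jjjjPgggg => jjjjjPggggg => jjjjjjPgggggg => jjjjjjjPggggggg => jjjjjjjjPgggggggg => jjjjjjjjjPggggggggg => jjjjjjjjjjgggggggggg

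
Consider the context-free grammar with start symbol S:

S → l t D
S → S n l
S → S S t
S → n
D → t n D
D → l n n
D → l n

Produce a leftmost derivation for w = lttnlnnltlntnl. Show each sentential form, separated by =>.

S => Snl => SStnl => ltDStnl => lttnDStnl => lttnlnnStnl => lttnlnnltDtnl => lttnlnnltlntnl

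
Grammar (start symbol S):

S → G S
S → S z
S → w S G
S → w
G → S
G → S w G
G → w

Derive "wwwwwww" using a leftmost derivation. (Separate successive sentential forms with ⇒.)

S ⇒ wSG ⇒ wGSG ⇒ wwSG ⇒ wwwSGG ⇒ wwwGSGG ⇒ wwwwSGG ⇒ wwwwwGG ⇒ wwwwwwG ⇒ wwwwwww

S ⇒ wSG   [S → w S G]
wSG ⇒ wGSG   [S → G S]
wGSG ⇒ wwSG   [G → w]
wwSG ⇒ wwwSGG   [S → w S G]
wwwSGG ⇒ wwwGSGG   [S → G S]
wwwGSGG ⇒ wwwwSGG   [G → w]
wwwwSGG ⇒ wwwwwGG   [S → w]
wwwwwGG ⇒ wwwwwwG   [G → w]
wwwwwwG ⇒ wwwwwww   [G → w]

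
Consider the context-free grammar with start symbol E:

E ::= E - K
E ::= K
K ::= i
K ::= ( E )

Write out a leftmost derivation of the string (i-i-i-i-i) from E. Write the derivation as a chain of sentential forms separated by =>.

E => K   [E ::= K]
K => (E)   [K ::= ( E )]
(E) => (E-K)   [E ::= E - K]
(E-K) => (E-K-K)   [E ::= E - K]
(E-K-K) => (E-K-K-K)   [E ::= E - K]
(E-K-K-K) => (E-K-K-K-K)   [E ::= E - K]
(E-K-K-K-K) => (K-K-K-K-K)   [E ::= K]
(K-K-K-K-K) => (i-K-K-K-K)   [K ::= i]
(i-K-K-K-K) => (i-i-K-K-K)   [K ::= i]
(i-i-K-K-K) => (i-i-i-K-K)   [K ::= i]
(i-i-i-K-K) => (i-i-i-i-K)   [K ::= i]
(i-i-i-i-K) => (i-i-i-i-i)   [K ::= i]

E => K => (E) => (E-K) => (E-K-K) => (E-K-K-K) => (E-K-K-K-K) => (K-K-K-K-K) => (i-K-K-K-K) => (i-i-K-K-K) => (i-i-i-K-K) => (i-i-i-i-K) => (i-i-i-i-i)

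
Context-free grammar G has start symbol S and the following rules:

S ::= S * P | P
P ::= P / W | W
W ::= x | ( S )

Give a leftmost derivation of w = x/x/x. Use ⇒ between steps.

S ⇒ P   [S ::= P]
P ⇒ P/W   [P ::= P / W]
P/W ⇒ P/W/W   [P ::= P / W]
P/W/W ⇒ W/W/W   [P ::= W]
W/W/W ⇒ x/W/W   [W ::= x]
x/W/W ⇒ x/x/W   [W ::= x]
x/x/W ⇒ x/x/x   [W ::= x]

S ⇒ P ⇒ P/W ⇒ P/W/W ⇒ W/W/W ⇒ x/W/W ⇒ x/x/W ⇒ x/x/x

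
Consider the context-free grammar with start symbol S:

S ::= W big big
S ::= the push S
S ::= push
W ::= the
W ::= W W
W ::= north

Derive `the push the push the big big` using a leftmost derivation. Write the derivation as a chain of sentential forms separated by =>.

S => the push S   [S ::= the push S]
the push S => the push the push S   [S ::= the push S]
the push the push S => the push the push W big big   [S ::= W big big]
the push the push W big big => the push the push the big big   [W ::= the]

S => the push S => the push the push S => the push the push W big big => the push the push the big big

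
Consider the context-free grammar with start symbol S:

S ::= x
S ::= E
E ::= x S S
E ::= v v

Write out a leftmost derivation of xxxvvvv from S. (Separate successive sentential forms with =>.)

S => E   [S ::= E]
E => xSS   [E ::= x S S]
xSS => xxS   [S ::= x]
xxS => xxE   [S ::= E]
xxE => xxxSS   [E ::= x S S]
xxxSS => xxxES   [S ::= E]
xxxES => xxxvvS   [E ::= v v]
xxxvvS => xxxvvE   [S ::= E]
xxxvvE => xxxvvvv   [E ::= v v]

S => E => xSS => xxS => xxE => xxxSS => xxxES => xxxvvS => xxxvvE => xxxvvvv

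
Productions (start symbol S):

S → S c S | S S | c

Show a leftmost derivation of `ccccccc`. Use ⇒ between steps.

S⇒SS⇒SSS⇒cSS⇒cScSS⇒cccSS⇒cccScSS⇒cccccSS⇒ccccccS⇒ccccccc

S ⇒ SS   [S → S S]
SS ⇒ SSS   [S → S S]
SSS ⇒ cSS   [S → c]
cSS ⇒ cScSS   [S → S c S]
cScSS ⇒ cccSS   [S → c]
cccSS ⇒ cccScSS   [S → S c S]
cccScSS ⇒ cccccSS   [S → c]
cccccSS ⇒ ccccccS   [S → c]
ccccccS ⇒ ccccccc   [S → c]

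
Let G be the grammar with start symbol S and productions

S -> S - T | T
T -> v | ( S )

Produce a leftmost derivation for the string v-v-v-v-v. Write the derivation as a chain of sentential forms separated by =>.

S => S-T   [S -> S - T]
S-T => S-T-T   [S -> S - T]
S-T-T => S-T-T-T   [S -> S - T]
S-T-T-T => S-T-T-T-T   [S -> S - T]
S-T-T-T-T => T-T-T-T-T   [S -> T]
T-T-T-T-T => v-T-T-T-T   [T -> v]
v-T-T-T-T => v-v-T-T-T   [T -> v]
v-v-T-T-T => v-v-v-T-T   [T -> v]
v-v-v-T-T => v-v-v-v-T   [T -> v]
v-v-v-v-T => v-v-v-v-v   [T -> v]

S => S-T => S-T-T => S-T-T-T => S-T-T-T-T => T-T-T-T-T => v-T-T-T-T => v-v-T-T-T => v-v-v-T-T => v-v-v-v-T => v-v-v-v-v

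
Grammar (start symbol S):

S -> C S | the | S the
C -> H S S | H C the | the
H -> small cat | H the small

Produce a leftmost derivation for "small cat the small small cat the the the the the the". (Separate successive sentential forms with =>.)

S => S the => S the the => C S the the => H C the S the the => H the small C the S the the => small cat the small C the S the the => small cat the small H C the the S the the => small cat the small small cat C the the S the the => small cat the small small cat the the the S the the => small cat the small small cat the the the the the the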